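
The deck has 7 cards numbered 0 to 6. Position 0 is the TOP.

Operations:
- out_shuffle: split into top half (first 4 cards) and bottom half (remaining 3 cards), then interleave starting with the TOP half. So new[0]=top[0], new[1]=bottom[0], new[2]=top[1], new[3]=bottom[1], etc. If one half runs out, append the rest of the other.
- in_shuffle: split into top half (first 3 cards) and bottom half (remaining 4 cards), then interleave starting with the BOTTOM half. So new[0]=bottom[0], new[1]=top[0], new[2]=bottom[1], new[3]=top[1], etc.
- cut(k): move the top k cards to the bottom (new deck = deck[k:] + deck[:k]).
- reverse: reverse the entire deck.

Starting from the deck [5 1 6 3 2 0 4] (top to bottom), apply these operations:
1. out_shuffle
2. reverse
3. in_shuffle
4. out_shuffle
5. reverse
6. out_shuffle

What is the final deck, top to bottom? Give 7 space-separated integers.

After op 1 (out_shuffle): [5 2 1 0 6 4 3]
After op 2 (reverse): [3 4 6 0 1 2 5]
After op 3 (in_shuffle): [0 3 1 4 2 6 5]
After op 4 (out_shuffle): [0 2 3 6 1 5 4]
After op 5 (reverse): [4 5 1 6 3 2 0]
After op 6 (out_shuffle): [4 3 5 2 1 0 6]

Answer: 4 3 5 2 1 0 6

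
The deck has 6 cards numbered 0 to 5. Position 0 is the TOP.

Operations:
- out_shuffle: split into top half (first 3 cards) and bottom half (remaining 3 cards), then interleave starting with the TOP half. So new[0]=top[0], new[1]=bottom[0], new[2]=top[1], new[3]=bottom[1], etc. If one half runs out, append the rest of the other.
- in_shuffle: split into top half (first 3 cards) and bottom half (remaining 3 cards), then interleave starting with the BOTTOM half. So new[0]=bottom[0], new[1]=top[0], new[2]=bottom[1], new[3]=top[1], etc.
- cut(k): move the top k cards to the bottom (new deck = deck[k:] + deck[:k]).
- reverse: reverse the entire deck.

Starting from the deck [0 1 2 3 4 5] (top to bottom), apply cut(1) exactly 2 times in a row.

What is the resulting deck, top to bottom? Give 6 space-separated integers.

Answer: 2 3 4 5 0 1

Derivation:
After op 1 (cut(1)): [1 2 3 4 5 0]
After op 2 (cut(1)): [2 3 4 5 0 1]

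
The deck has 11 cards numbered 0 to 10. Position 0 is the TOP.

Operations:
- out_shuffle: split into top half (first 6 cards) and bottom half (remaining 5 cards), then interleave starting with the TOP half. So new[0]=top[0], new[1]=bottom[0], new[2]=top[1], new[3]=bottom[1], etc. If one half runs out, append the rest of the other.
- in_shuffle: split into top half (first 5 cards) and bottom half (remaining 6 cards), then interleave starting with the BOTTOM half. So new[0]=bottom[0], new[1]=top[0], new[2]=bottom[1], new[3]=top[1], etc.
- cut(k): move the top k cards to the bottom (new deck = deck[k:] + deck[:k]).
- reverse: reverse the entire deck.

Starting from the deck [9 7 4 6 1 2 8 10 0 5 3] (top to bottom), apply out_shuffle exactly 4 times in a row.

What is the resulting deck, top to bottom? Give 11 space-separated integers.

Answer: 9 5 10 2 6 7 3 0 8 1 4

Derivation:
After op 1 (out_shuffle): [9 8 7 10 4 0 6 5 1 3 2]
After op 2 (out_shuffle): [9 6 8 5 7 1 10 3 4 2 0]
After op 3 (out_shuffle): [9 10 6 3 8 4 5 2 7 0 1]
After op 4 (out_shuffle): [9 5 10 2 6 7 3 0 8 1 4]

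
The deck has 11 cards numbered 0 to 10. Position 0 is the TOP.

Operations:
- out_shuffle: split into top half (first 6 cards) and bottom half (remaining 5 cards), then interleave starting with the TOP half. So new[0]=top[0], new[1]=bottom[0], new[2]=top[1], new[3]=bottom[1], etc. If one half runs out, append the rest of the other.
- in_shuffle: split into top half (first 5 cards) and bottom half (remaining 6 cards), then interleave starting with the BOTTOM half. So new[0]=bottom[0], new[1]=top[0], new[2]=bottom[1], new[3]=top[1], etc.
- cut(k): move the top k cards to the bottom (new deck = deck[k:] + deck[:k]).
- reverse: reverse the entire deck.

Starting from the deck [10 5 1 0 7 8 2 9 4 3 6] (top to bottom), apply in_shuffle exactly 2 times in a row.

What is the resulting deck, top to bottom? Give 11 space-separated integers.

After op 1 (in_shuffle): [8 10 2 5 9 1 4 0 3 7 6]
After op 2 (in_shuffle): [1 8 4 10 0 2 3 5 7 9 6]

Answer: 1 8 4 10 0 2 3 5 7 9 6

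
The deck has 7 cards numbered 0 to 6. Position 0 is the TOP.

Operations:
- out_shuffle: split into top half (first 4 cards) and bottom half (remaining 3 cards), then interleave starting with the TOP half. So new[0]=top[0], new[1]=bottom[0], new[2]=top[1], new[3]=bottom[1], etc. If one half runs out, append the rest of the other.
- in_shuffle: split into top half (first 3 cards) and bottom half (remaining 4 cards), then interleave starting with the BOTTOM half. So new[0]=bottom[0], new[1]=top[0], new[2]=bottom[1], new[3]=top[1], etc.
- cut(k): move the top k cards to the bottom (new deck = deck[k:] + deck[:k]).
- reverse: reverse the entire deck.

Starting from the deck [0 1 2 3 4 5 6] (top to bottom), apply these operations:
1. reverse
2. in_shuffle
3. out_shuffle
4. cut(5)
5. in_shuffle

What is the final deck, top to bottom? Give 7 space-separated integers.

Answer: 1 0 6 5 4 3 2

Derivation:
After op 1 (reverse): [6 5 4 3 2 1 0]
After op 2 (in_shuffle): [3 6 2 5 1 4 0]
After op 3 (out_shuffle): [3 1 6 4 2 0 5]
After op 4 (cut(5)): [0 5 3 1 6 4 2]
After op 5 (in_shuffle): [1 0 6 5 4 3 2]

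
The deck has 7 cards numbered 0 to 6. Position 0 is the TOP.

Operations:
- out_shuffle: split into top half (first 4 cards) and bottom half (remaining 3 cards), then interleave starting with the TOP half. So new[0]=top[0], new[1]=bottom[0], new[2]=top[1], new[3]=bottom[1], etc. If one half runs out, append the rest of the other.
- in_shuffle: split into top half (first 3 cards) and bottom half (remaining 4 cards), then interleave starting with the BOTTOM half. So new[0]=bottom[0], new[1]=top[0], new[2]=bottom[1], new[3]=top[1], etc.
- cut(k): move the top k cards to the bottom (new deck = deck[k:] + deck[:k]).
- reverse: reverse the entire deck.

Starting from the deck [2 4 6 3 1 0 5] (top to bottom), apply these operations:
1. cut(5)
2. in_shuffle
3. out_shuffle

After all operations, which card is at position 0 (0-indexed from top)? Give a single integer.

Answer: 4

Derivation:
After op 1 (cut(5)): [0 5 2 4 6 3 1]
After op 2 (in_shuffle): [4 0 6 5 3 2 1]
After op 3 (out_shuffle): [4 3 0 2 6 1 5]
Position 0: card 4.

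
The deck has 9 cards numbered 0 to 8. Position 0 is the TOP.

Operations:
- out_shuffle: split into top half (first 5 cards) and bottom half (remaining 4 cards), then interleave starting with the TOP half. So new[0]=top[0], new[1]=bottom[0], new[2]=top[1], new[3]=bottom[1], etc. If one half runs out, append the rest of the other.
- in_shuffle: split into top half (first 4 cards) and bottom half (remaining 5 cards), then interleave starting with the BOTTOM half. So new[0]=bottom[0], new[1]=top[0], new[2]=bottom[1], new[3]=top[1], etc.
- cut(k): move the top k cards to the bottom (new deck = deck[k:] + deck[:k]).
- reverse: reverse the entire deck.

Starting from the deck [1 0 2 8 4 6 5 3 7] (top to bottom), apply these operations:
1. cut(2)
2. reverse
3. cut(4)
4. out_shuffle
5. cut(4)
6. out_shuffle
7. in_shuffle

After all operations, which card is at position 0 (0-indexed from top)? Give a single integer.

After op 1 (cut(2)): [2 8 4 6 5 3 7 1 0]
After op 2 (reverse): [0 1 7 3 5 6 4 8 2]
After op 3 (cut(4)): [5 6 4 8 2 0 1 7 3]
After op 4 (out_shuffle): [5 0 6 1 4 7 8 3 2]
After op 5 (cut(4)): [4 7 8 3 2 5 0 6 1]
After op 6 (out_shuffle): [4 5 7 0 8 6 3 1 2]
After op 7 (in_shuffle): [8 4 6 5 3 7 1 0 2]
Position 0: card 8.

Answer: 8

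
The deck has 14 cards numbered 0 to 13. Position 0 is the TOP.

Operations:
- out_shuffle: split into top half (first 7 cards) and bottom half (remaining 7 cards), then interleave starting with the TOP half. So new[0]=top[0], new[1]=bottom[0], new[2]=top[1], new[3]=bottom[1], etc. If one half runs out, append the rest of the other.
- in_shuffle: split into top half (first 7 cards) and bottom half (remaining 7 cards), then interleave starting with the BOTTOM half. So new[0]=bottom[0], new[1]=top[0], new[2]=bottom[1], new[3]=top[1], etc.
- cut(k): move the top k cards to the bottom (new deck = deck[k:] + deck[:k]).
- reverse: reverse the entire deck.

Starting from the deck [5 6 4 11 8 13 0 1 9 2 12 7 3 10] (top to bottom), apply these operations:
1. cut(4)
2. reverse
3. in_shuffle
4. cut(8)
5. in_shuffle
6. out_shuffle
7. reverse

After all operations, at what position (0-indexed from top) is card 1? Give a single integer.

Answer: 6

Derivation:
After op 1 (cut(4)): [8 13 0 1 9 2 12 7 3 10 5 6 4 11]
After op 2 (reverse): [11 4 6 5 10 3 7 12 2 9 1 0 13 8]
After op 3 (in_shuffle): [12 11 2 4 9 6 1 5 0 10 13 3 8 7]
After op 4 (cut(8)): [0 10 13 3 8 7 12 11 2 4 9 6 1 5]
After op 5 (in_shuffle): [11 0 2 10 4 13 9 3 6 8 1 7 5 12]
After op 6 (out_shuffle): [11 3 0 6 2 8 10 1 4 7 13 5 9 12]
After op 7 (reverse): [12 9 5 13 7 4 1 10 8 2 6 0 3 11]
Card 1 is at position 6.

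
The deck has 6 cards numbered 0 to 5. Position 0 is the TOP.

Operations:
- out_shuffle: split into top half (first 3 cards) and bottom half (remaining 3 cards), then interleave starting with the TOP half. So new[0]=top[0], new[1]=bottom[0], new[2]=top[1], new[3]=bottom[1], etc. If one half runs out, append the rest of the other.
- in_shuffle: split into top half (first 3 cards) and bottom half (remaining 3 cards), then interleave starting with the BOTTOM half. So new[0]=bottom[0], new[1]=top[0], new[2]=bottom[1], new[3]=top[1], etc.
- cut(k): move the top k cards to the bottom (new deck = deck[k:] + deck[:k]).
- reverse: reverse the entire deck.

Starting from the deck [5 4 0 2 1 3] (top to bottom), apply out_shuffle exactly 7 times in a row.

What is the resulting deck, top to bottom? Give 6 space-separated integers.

After op 1 (out_shuffle): [5 2 4 1 0 3]
After op 2 (out_shuffle): [5 1 2 0 4 3]
After op 3 (out_shuffle): [5 0 1 4 2 3]
After op 4 (out_shuffle): [5 4 0 2 1 3]
After op 5 (out_shuffle): [5 2 4 1 0 3]
After op 6 (out_shuffle): [5 1 2 0 4 3]
After op 7 (out_shuffle): [5 0 1 4 2 3]

Answer: 5 0 1 4 2 3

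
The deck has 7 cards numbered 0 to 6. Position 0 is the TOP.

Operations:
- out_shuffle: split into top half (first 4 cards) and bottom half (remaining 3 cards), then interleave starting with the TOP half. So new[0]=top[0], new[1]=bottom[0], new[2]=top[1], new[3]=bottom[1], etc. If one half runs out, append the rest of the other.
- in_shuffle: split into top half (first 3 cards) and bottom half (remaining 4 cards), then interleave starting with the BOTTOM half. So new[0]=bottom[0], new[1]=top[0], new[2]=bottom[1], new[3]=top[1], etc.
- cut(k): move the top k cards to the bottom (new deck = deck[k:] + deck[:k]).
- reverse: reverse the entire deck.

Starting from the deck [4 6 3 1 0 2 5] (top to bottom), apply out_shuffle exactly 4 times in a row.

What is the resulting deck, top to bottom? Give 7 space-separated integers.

After op 1 (out_shuffle): [4 0 6 2 3 5 1]
After op 2 (out_shuffle): [4 3 0 5 6 1 2]
After op 3 (out_shuffle): [4 6 3 1 0 2 5]
After op 4 (out_shuffle): [4 0 6 2 3 5 1]

Answer: 4 0 6 2 3 5 1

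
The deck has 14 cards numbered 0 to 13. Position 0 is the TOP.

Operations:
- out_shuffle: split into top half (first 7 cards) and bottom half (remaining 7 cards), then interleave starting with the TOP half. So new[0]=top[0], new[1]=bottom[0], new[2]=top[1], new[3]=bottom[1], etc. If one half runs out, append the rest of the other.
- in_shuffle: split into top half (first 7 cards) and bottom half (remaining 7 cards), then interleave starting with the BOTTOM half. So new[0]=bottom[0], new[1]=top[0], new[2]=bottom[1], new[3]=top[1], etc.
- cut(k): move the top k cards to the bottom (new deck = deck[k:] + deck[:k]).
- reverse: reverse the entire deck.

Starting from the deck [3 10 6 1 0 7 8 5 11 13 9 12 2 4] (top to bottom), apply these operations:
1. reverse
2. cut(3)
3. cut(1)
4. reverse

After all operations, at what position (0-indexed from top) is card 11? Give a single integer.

After op 1 (reverse): [4 2 12 9 13 11 5 8 7 0 1 6 10 3]
After op 2 (cut(3)): [9 13 11 5 8 7 0 1 6 10 3 4 2 12]
After op 3 (cut(1)): [13 11 5 8 7 0 1 6 10 3 4 2 12 9]
After op 4 (reverse): [9 12 2 4 3 10 6 1 0 7 8 5 11 13]
Card 11 is at position 12.

Answer: 12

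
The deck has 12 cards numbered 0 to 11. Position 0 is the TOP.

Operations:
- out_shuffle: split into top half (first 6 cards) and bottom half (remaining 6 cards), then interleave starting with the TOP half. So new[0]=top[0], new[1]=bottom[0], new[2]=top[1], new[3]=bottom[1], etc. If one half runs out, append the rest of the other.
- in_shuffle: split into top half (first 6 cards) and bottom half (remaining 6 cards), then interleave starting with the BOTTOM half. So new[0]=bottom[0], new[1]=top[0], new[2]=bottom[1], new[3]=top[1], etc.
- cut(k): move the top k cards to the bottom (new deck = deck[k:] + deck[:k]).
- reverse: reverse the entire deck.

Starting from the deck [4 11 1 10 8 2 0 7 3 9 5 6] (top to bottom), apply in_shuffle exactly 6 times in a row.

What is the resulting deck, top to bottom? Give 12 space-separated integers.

After op 1 (in_shuffle): [0 4 7 11 3 1 9 10 5 8 6 2]
After op 2 (in_shuffle): [9 0 10 4 5 7 8 11 6 3 2 1]
After op 3 (in_shuffle): [8 9 11 0 6 10 3 4 2 5 1 7]
After op 4 (in_shuffle): [3 8 4 9 2 11 5 0 1 6 7 10]
After op 5 (in_shuffle): [5 3 0 8 1 4 6 9 7 2 10 11]
After op 6 (in_shuffle): [6 5 9 3 7 0 2 8 10 1 11 4]

Answer: 6 5 9 3 7 0 2 8 10 1 11 4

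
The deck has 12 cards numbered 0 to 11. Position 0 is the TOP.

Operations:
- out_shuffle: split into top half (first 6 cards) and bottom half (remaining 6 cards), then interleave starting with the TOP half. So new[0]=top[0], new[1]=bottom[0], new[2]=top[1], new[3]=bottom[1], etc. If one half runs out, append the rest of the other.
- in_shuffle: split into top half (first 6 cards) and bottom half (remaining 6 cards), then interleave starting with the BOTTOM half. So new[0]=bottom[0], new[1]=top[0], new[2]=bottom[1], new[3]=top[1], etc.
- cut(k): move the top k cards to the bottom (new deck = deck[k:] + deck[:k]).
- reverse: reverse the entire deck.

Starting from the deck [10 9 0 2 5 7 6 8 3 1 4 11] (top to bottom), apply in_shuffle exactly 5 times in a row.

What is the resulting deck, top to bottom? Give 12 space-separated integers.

Answer: 4 3 6 5 0 10 11 1 8 7 2 9

Derivation:
After op 1 (in_shuffle): [6 10 8 9 3 0 1 2 4 5 11 7]
After op 2 (in_shuffle): [1 6 2 10 4 8 5 9 11 3 7 0]
After op 3 (in_shuffle): [5 1 9 6 11 2 3 10 7 4 0 8]
After op 4 (in_shuffle): [3 5 10 1 7 9 4 6 0 11 8 2]
After op 5 (in_shuffle): [4 3 6 5 0 10 11 1 8 7 2 9]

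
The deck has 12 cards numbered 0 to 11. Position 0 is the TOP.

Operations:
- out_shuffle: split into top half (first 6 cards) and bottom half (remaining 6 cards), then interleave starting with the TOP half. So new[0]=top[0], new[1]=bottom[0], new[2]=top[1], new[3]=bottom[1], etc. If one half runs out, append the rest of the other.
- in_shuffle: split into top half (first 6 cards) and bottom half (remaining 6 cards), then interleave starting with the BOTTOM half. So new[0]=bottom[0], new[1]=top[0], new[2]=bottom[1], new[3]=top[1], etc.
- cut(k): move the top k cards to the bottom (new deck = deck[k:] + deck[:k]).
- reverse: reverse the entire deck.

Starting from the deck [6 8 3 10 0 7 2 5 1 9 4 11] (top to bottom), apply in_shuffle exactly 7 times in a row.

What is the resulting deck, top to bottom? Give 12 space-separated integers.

After op 1 (in_shuffle): [2 6 5 8 1 3 9 10 4 0 11 7]
After op 2 (in_shuffle): [9 2 10 6 4 5 0 8 11 1 7 3]
After op 3 (in_shuffle): [0 9 8 2 11 10 1 6 7 4 3 5]
After op 4 (in_shuffle): [1 0 6 9 7 8 4 2 3 11 5 10]
After op 5 (in_shuffle): [4 1 2 0 3 6 11 9 5 7 10 8]
After op 6 (in_shuffle): [11 4 9 1 5 2 7 0 10 3 8 6]
After op 7 (in_shuffle): [7 11 0 4 10 9 3 1 8 5 6 2]

Answer: 7 11 0 4 10 9 3 1 8 5 6 2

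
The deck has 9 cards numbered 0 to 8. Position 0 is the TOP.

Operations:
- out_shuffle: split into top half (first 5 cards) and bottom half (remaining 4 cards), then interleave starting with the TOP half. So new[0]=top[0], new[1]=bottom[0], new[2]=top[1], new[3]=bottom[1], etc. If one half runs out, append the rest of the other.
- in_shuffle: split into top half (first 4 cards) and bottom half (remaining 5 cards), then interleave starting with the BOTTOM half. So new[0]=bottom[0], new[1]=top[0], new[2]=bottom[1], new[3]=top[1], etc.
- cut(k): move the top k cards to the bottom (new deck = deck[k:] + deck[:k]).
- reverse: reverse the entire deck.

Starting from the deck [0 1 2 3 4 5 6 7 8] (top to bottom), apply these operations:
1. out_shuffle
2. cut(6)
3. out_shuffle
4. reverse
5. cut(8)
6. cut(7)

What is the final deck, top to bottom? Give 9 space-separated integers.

After op 1 (out_shuffle): [0 5 1 6 2 7 3 8 4]
After op 2 (cut(6)): [3 8 4 0 5 1 6 2 7]
After op 3 (out_shuffle): [3 1 8 6 4 2 0 7 5]
After op 4 (reverse): [5 7 0 2 4 6 8 1 3]
After op 5 (cut(8)): [3 5 7 0 2 4 6 8 1]
After op 6 (cut(7)): [8 1 3 5 7 0 2 4 6]

Answer: 8 1 3 5 7 0 2 4 6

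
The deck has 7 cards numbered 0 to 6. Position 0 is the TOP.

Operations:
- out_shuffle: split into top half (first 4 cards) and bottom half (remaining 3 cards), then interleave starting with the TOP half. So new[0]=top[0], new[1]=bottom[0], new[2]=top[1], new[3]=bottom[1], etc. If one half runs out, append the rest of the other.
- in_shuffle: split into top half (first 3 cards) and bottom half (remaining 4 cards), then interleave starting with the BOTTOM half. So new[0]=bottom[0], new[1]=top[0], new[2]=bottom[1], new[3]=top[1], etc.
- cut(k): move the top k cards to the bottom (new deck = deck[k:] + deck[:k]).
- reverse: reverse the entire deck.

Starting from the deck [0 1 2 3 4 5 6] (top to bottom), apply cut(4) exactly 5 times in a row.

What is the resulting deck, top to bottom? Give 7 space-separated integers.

Answer: 6 0 1 2 3 4 5

Derivation:
After op 1 (cut(4)): [4 5 6 0 1 2 3]
After op 2 (cut(4)): [1 2 3 4 5 6 0]
After op 3 (cut(4)): [5 6 0 1 2 3 4]
After op 4 (cut(4)): [2 3 4 5 6 0 1]
After op 5 (cut(4)): [6 0 1 2 3 4 5]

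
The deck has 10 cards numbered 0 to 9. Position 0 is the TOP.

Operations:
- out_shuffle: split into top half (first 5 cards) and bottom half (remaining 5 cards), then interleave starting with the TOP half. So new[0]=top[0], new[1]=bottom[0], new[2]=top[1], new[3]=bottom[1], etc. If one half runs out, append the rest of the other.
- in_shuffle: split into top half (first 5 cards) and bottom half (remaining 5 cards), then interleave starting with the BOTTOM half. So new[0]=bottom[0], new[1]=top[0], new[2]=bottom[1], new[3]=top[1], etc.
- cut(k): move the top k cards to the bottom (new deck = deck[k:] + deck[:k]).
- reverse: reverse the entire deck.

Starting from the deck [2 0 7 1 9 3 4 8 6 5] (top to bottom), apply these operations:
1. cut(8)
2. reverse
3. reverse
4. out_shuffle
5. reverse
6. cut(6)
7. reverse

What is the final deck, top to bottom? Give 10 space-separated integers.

After op 1 (cut(8)): [6 5 2 0 7 1 9 3 4 8]
After op 2 (reverse): [8 4 3 9 1 7 0 2 5 6]
After op 3 (reverse): [6 5 2 0 7 1 9 3 4 8]
After op 4 (out_shuffle): [6 1 5 9 2 3 0 4 7 8]
After op 5 (reverse): [8 7 4 0 3 2 9 5 1 6]
After op 6 (cut(6)): [9 5 1 6 8 7 4 0 3 2]
After op 7 (reverse): [2 3 0 4 7 8 6 1 5 9]

Answer: 2 3 0 4 7 8 6 1 5 9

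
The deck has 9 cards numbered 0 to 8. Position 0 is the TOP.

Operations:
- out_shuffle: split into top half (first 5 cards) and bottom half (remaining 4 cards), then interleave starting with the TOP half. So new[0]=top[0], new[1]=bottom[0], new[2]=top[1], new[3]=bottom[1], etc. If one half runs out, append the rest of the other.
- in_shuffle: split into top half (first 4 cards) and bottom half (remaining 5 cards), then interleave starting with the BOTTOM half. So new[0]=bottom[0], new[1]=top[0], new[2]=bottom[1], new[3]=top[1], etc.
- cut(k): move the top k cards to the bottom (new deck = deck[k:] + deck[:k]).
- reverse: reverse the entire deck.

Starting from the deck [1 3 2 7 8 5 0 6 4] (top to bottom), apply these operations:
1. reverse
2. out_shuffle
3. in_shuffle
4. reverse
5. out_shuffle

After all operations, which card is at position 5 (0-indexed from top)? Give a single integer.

After op 1 (reverse): [4 6 0 5 8 7 2 3 1]
After op 2 (out_shuffle): [4 7 6 2 0 3 5 1 8]
After op 3 (in_shuffle): [0 4 3 7 5 6 1 2 8]
After op 4 (reverse): [8 2 1 6 5 7 3 4 0]
After op 5 (out_shuffle): [8 7 2 3 1 4 6 0 5]
Position 5: card 4.

Answer: 4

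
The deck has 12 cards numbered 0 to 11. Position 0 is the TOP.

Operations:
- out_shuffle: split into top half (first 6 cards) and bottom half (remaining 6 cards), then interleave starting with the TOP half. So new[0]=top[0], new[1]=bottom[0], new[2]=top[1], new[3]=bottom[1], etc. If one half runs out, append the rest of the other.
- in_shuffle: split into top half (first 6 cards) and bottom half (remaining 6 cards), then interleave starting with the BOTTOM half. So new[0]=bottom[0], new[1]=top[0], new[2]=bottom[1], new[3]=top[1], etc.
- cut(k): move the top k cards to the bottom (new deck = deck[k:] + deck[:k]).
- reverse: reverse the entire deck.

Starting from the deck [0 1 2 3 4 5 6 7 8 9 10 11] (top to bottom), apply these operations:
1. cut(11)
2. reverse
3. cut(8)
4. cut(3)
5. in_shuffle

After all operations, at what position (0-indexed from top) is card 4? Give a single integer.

After op 1 (cut(11)): [11 0 1 2 3 4 5 6 7 8 9 10]
After op 2 (reverse): [10 9 8 7 6 5 4 3 2 1 0 11]
After op 3 (cut(8)): [2 1 0 11 10 9 8 7 6 5 4 3]
After op 4 (cut(3)): [11 10 9 8 7 6 5 4 3 2 1 0]
After op 5 (in_shuffle): [5 11 4 10 3 9 2 8 1 7 0 6]
Card 4 is at position 2.

Answer: 2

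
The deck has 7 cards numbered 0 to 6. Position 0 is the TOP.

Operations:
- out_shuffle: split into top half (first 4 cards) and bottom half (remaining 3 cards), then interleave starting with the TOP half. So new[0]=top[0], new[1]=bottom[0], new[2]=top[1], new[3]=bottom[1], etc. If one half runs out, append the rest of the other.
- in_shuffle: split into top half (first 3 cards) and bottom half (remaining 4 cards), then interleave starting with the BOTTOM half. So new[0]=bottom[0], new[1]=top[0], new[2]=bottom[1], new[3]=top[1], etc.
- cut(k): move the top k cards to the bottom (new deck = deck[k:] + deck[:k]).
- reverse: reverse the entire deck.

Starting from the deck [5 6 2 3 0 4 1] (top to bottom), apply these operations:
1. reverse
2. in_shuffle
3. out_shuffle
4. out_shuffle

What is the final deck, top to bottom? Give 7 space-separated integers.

After op 1 (reverse): [1 4 0 3 2 6 5]
After op 2 (in_shuffle): [3 1 2 4 6 0 5]
After op 3 (out_shuffle): [3 6 1 0 2 5 4]
After op 4 (out_shuffle): [3 2 6 5 1 4 0]

Answer: 3 2 6 5 1 4 0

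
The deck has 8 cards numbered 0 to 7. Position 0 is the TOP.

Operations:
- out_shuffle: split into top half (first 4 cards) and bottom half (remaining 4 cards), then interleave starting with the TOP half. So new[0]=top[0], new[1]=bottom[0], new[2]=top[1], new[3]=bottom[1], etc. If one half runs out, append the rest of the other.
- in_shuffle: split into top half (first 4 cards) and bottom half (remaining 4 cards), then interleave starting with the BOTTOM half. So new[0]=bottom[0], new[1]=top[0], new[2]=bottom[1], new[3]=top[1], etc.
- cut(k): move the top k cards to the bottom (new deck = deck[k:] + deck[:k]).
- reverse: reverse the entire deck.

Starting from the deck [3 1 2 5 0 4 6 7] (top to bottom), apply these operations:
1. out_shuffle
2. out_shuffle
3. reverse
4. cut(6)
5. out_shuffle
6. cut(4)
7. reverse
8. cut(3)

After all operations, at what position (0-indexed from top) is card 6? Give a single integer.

After op 1 (out_shuffle): [3 0 1 4 2 6 5 7]
After op 2 (out_shuffle): [3 2 0 6 1 5 4 7]
After op 3 (reverse): [7 4 5 1 6 0 2 3]
After op 4 (cut(6)): [2 3 7 4 5 1 6 0]
After op 5 (out_shuffle): [2 5 3 1 7 6 4 0]
After op 6 (cut(4)): [7 6 4 0 2 5 3 1]
After op 7 (reverse): [1 3 5 2 0 4 6 7]
After op 8 (cut(3)): [2 0 4 6 7 1 3 5]
Card 6 is at position 3.

Answer: 3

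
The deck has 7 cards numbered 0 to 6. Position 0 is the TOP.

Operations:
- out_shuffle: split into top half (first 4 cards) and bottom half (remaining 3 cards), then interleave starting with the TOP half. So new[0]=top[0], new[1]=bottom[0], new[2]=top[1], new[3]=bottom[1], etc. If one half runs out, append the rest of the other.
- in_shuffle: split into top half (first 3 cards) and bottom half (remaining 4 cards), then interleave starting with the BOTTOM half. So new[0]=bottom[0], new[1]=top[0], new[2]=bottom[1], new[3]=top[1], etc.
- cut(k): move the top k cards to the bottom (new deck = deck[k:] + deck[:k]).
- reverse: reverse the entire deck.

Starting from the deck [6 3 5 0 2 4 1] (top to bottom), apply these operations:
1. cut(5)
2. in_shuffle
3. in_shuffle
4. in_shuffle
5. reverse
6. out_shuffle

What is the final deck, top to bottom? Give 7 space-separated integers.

After op 1 (cut(5)): [4 1 6 3 5 0 2]
After op 2 (in_shuffle): [3 4 5 1 0 6 2]
After op 3 (in_shuffle): [1 3 0 4 6 5 2]
After op 4 (in_shuffle): [4 1 6 3 5 0 2]
After op 5 (reverse): [2 0 5 3 6 1 4]
After op 6 (out_shuffle): [2 6 0 1 5 4 3]

Answer: 2 6 0 1 5 4 3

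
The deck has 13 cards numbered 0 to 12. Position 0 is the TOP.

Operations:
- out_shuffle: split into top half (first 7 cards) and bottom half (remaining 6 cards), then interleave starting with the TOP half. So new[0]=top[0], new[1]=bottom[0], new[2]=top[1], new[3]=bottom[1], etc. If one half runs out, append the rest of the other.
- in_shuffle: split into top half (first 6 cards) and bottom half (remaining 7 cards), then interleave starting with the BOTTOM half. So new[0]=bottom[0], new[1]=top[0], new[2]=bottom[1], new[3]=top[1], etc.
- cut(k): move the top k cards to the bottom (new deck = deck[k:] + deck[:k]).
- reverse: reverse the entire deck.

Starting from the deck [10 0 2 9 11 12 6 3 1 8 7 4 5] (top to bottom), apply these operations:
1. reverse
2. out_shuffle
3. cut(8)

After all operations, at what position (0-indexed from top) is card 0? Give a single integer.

After op 1 (reverse): [5 4 7 8 1 3 6 12 11 9 2 0 10]
After op 2 (out_shuffle): [5 12 4 11 7 9 8 2 1 0 3 10 6]
After op 3 (cut(8)): [1 0 3 10 6 5 12 4 11 7 9 8 2]
Card 0 is at position 1.

Answer: 1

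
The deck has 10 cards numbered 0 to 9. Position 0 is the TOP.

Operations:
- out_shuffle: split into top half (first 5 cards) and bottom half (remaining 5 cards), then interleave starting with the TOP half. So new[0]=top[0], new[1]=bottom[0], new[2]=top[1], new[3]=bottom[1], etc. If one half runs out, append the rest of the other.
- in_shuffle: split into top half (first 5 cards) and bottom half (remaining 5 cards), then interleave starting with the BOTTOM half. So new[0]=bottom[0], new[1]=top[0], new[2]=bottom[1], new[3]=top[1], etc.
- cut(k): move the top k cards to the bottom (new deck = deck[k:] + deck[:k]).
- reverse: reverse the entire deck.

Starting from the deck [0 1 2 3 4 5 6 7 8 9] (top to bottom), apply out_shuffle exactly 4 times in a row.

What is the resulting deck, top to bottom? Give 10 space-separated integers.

Answer: 0 4 8 3 7 2 6 1 5 9

Derivation:
After op 1 (out_shuffle): [0 5 1 6 2 7 3 8 4 9]
After op 2 (out_shuffle): [0 7 5 3 1 8 6 4 2 9]
After op 3 (out_shuffle): [0 8 7 6 5 4 3 2 1 9]
After op 4 (out_shuffle): [0 4 8 3 7 2 6 1 5 9]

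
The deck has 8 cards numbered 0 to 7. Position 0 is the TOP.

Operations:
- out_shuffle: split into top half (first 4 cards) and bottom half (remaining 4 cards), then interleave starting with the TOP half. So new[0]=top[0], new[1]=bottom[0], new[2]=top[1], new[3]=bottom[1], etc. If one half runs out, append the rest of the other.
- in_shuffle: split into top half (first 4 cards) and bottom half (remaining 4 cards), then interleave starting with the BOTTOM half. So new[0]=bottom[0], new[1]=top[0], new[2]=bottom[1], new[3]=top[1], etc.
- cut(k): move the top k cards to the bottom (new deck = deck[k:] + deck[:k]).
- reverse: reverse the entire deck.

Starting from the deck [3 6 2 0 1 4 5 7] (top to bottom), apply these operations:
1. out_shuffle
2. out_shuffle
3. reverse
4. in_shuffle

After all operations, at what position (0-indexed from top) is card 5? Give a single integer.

After op 1 (out_shuffle): [3 1 6 4 2 5 0 7]
After op 2 (out_shuffle): [3 2 1 5 6 0 4 7]
After op 3 (reverse): [7 4 0 6 5 1 2 3]
After op 4 (in_shuffle): [5 7 1 4 2 0 3 6]
Card 5 is at position 0.

Answer: 0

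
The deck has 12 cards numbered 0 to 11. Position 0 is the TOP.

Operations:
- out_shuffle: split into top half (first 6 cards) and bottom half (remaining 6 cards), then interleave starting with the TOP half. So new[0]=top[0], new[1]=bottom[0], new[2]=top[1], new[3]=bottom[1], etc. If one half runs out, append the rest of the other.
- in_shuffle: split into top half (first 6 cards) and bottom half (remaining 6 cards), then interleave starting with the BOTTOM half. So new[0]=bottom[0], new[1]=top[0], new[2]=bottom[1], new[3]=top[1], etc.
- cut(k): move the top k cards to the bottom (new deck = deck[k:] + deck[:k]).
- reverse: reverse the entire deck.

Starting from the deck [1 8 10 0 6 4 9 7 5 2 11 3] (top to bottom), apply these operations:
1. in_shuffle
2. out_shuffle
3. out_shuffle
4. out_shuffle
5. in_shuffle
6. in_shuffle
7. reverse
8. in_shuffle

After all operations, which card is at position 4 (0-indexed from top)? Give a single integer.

Answer: 9

Derivation:
After op 1 (in_shuffle): [9 1 7 8 5 10 2 0 11 6 3 4]
After op 2 (out_shuffle): [9 2 1 0 7 11 8 6 5 3 10 4]
After op 3 (out_shuffle): [9 8 2 6 1 5 0 3 7 10 11 4]
After op 4 (out_shuffle): [9 0 8 3 2 7 6 10 1 11 5 4]
After op 5 (in_shuffle): [6 9 10 0 1 8 11 3 5 2 4 7]
After op 6 (in_shuffle): [11 6 3 9 5 10 2 0 4 1 7 8]
After op 7 (reverse): [8 7 1 4 0 2 10 5 9 3 6 11]
After op 8 (in_shuffle): [10 8 5 7 9 1 3 4 6 0 11 2]
Position 4: card 9.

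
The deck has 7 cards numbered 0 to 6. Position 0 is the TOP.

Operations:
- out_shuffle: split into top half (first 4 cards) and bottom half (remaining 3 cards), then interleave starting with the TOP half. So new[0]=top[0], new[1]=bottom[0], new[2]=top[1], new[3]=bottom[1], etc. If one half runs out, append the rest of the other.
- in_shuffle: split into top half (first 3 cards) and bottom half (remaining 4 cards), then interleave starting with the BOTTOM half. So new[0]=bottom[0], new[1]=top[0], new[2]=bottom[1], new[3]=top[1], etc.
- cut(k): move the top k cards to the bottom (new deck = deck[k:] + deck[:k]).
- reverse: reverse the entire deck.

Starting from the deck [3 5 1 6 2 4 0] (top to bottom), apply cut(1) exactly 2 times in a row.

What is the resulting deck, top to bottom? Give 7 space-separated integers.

After op 1 (cut(1)): [5 1 6 2 4 0 3]
After op 2 (cut(1)): [1 6 2 4 0 3 5]

Answer: 1 6 2 4 0 3 5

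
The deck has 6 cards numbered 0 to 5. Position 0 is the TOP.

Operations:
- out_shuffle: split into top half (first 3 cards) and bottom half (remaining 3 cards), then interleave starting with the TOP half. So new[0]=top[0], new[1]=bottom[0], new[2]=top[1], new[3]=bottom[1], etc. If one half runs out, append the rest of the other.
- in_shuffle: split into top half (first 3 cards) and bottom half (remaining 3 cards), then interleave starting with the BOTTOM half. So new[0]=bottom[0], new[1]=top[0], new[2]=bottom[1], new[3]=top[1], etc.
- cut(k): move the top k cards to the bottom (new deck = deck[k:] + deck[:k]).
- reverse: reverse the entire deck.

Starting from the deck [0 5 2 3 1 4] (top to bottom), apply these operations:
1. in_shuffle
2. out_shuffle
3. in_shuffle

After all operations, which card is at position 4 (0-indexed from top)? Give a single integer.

After op 1 (in_shuffle): [3 0 1 5 4 2]
After op 2 (out_shuffle): [3 5 0 4 1 2]
After op 3 (in_shuffle): [4 3 1 5 2 0]
Position 4: card 2.

Answer: 2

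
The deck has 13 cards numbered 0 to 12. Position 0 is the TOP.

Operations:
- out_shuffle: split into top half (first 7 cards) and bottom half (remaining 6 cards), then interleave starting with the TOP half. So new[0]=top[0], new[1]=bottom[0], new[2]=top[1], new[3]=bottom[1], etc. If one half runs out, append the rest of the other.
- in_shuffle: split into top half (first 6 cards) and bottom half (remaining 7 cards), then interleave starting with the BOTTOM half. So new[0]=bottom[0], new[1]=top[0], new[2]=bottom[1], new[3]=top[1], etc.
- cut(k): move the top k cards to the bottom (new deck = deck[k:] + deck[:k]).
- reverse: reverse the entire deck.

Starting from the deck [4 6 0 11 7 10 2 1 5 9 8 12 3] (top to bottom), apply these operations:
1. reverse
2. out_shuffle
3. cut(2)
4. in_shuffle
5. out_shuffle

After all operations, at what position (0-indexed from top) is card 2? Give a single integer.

Answer: 3

Derivation:
After op 1 (reverse): [3 12 8 9 5 1 2 10 7 11 0 6 4]
After op 2 (out_shuffle): [3 10 12 7 8 11 9 0 5 6 1 4 2]
After op 3 (cut(2)): [12 7 8 11 9 0 5 6 1 4 2 3 10]
After op 4 (in_shuffle): [5 12 6 7 1 8 4 11 2 9 3 0 10]
After op 5 (out_shuffle): [5 11 12 2 6 9 7 3 1 0 8 10 4]
Card 2 is at position 3.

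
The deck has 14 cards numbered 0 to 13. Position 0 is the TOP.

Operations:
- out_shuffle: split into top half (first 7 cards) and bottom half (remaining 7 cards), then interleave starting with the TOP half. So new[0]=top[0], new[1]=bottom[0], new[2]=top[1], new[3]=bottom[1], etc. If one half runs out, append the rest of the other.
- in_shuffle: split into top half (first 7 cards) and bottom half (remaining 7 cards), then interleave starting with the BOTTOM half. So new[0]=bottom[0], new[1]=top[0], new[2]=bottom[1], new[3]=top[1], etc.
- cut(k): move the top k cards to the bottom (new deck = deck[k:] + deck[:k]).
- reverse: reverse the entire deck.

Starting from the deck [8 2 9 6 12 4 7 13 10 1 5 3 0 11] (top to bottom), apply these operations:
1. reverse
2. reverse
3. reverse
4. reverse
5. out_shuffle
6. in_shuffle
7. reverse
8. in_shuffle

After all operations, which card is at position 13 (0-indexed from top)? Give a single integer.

Answer: 10

Derivation:
After op 1 (reverse): [11 0 3 5 1 10 13 7 4 12 6 9 2 8]
After op 2 (reverse): [8 2 9 6 12 4 7 13 10 1 5 3 0 11]
After op 3 (reverse): [11 0 3 5 1 10 13 7 4 12 6 9 2 8]
After op 4 (reverse): [8 2 9 6 12 4 7 13 10 1 5 3 0 11]
After op 5 (out_shuffle): [8 13 2 10 9 1 6 5 12 3 4 0 7 11]
After op 6 (in_shuffle): [5 8 12 13 3 2 4 10 0 9 7 1 11 6]
After op 7 (reverse): [6 11 1 7 9 0 10 4 2 3 13 12 8 5]
After op 8 (in_shuffle): [4 6 2 11 3 1 13 7 12 9 8 0 5 10]
Position 13: card 10.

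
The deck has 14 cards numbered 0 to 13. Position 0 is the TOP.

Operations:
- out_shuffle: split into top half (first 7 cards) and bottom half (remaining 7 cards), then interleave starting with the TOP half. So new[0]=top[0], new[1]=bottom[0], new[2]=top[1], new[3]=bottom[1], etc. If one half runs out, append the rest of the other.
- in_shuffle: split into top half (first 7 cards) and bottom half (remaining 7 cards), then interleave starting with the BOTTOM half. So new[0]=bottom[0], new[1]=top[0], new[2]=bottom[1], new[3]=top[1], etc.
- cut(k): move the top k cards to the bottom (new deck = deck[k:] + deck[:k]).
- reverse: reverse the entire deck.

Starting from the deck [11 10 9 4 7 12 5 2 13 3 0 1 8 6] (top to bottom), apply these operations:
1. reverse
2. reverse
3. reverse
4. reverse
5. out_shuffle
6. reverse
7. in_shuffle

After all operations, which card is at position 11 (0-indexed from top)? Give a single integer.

After op 1 (reverse): [6 8 1 0 3 13 2 5 12 7 4 9 10 11]
After op 2 (reverse): [11 10 9 4 7 12 5 2 13 3 0 1 8 6]
After op 3 (reverse): [6 8 1 0 3 13 2 5 12 7 4 9 10 11]
After op 4 (reverse): [11 10 9 4 7 12 5 2 13 3 0 1 8 6]
After op 5 (out_shuffle): [11 2 10 13 9 3 4 0 7 1 12 8 5 6]
After op 6 (reverse): [6 5 8 12 1 7 0 4 3 9 13 10 2 11]
After op 7 (in_shuffle): [4 6 3 5 9 8 13 12 10 1 2 7 11 0]
Position 11: card 7.

Answer: 7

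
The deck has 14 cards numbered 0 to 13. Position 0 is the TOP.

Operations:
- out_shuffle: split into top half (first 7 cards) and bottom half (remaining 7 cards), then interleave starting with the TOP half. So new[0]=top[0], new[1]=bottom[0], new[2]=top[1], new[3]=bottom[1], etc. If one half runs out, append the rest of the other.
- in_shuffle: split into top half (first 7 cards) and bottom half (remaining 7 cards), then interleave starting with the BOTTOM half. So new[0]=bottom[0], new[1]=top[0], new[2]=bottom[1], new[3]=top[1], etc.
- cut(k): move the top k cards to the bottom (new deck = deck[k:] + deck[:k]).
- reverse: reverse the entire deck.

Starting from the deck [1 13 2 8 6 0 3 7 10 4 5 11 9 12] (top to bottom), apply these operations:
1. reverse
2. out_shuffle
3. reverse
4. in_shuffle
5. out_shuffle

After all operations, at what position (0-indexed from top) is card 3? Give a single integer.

After op 1 (reverse): [12 9 11 5 4 10 7 3 0 6 8 2 13 1]
After op 2 (out_shuffle): [12 3 9 0 11 6 5 8 4 2 10 13 7 1]
After op 3 (reverse): [1 7 13 10 2 4 8 5 6 11 0 9 3 12]
After op 4 (in_shuffle): [5 1 6 7 11 13 0 10 9 2 3 4 12 8]
After op 5 (out_shuffle): [5 10 1 9 6 2 7 3 11 4 13 12 0 8]
Card 3 is at position 7.

Answer: 7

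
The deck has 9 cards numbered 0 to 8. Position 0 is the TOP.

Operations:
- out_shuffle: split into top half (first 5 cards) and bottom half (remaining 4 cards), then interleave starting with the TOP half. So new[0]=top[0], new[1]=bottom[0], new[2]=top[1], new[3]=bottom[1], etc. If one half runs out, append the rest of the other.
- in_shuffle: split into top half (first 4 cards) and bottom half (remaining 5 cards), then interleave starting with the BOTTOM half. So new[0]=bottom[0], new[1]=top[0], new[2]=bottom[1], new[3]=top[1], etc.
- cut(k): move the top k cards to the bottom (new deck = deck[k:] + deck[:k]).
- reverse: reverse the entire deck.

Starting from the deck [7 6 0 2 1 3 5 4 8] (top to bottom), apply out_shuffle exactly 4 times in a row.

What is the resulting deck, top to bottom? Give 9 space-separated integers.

Answer: 7 1 8 2 4 0 5 6 3

Derivation:
After op 1 (out_shuffle): [7 3 6 5 0 4 2 8 1]
After op 2 (out_shuffle): [7 4 3 2 6 8 5 1 0]
After op 3 (out_shuffle): [7 8 4 5 3 1 2 0 6]
After op 4 (out_shuffle): [7 1 8 2 4 0 5 6 3]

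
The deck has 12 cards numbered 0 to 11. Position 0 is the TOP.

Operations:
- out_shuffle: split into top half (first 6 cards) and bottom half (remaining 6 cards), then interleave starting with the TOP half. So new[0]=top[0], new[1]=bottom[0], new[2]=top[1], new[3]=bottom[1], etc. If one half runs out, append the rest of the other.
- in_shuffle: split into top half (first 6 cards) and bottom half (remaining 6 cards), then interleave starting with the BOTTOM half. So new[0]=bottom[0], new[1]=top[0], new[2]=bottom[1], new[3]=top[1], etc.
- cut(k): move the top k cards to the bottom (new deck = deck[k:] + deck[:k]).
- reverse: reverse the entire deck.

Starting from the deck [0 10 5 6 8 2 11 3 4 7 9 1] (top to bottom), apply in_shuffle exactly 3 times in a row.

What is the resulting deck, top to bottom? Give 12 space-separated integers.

After op 1 (in_shuffle): [11 0 3 10 4 5 7 6 9 8 1 2]
After op 2 (in_shuffle): [7 11 6 0 9 3 8 10 1 4 2 5]
After op 3 (in_shuffle): [8 7 10 11 1 6 4 0 2 9 5 3]

Answer: 8 7 10 11 1 6 4 0 2 9 5 3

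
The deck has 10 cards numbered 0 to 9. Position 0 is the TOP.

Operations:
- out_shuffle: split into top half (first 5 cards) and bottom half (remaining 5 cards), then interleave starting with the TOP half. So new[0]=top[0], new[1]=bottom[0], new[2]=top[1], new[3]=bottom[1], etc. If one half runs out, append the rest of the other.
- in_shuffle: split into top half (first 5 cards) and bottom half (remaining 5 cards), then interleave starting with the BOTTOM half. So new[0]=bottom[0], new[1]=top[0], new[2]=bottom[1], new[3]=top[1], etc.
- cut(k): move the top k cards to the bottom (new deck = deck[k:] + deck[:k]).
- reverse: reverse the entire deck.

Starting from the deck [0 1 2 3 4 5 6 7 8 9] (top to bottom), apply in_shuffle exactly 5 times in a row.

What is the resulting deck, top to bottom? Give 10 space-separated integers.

Answer: 9 8 7 6 5 4 3 2 1 0

Derivation:
After op 1 (in_shuffle): [5 0 6 1 7 2 8 3 9 4]
After op 2 (in_shuffle): [2 5 8 0 3 6 9 1 4 7]
After op 3 (in_shuffle): [6 2 9 5 1 8 4 0 7 3]
After op 4 (in_shuffle): [8 6 4 2 0 9 7 5 3 1]
After op 5 (in_shuffle): [9 8 7 6 5 4 3 2 1 0]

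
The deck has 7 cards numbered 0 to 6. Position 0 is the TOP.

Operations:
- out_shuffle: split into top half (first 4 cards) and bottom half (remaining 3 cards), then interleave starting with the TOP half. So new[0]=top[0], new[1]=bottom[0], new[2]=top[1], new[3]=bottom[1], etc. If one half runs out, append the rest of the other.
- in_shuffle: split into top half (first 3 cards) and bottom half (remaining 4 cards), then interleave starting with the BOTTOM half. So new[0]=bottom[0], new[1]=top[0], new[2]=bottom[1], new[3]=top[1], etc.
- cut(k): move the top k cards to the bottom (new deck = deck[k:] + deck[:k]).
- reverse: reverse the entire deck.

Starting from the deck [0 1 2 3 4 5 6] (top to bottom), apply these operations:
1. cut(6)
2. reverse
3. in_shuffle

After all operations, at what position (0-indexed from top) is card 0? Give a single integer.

After op 1 (cut(6)): [6 0 1 2 3 4 5]
After op 2 (reverse): [5 4 3 2 1 0 6]
After op 3 (in_shuffle): [2 5 1 4 0 3 6]
Card 0 is at position 4.

Answer: 4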